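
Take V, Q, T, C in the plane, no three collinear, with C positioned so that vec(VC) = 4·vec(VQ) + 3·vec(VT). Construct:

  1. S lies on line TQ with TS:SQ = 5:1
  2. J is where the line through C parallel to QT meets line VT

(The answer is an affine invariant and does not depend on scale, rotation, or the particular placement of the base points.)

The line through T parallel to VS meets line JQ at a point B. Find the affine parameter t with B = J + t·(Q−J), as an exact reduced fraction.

Work in coordinates with V = (0, 0), Q = (1, 0), T = (0, 1), C = (4, 3).
1. S lies on line TQ with TS:SQ = 5:1 ⇒ S = (5/6, 1/6)
2. J is where the line through C parallel to QT meets line VT ⇒ J = (0, 7)
through T parallel to VS: direction (5/6, 1/6); meets JQ at B = (5/6, 7/6)
B = J + t·(Q−J) with t = 5/6

t = 5/6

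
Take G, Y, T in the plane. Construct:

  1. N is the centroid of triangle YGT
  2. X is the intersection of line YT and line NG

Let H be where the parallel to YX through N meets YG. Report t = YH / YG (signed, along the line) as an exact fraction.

t = 1/3

Work in coordinates with G = (0, 0), Y = (1, 0), T = (0, 1).
1. N is the centroid of triangle YGT ⇒ N = (1/3, 1/3)
2. X is the intersection of line YT and line NG ⇒ X = (1/2, 1/2)
through N parallel to YX: direction (-1/2, 1/2); meets YG at H = (2/3, 0)
H = Y + t·(G−Y) with t = 1/3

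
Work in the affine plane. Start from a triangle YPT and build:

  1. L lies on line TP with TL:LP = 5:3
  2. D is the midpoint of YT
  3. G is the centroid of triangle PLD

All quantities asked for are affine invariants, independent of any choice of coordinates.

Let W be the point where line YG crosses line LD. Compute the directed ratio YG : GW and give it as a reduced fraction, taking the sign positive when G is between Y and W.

YG:GW = 4

Choose coordinates Y = (0, 0), P = (1, 0), T = (0, 1).
1. L lies on line TP with TL:LP = 5:3 ⇒ L = (5/8, 3/8)
2. D is the midpoint of YT ⇒ D = (0, 1/2)
3. G is the centroid of triangle PLD ⇒ G = (13/24, 7/24)
line YG meets LD at W = (65/96, 35/96)
G = Y + t·(W−Y) with t = 4/5, so YG:GW = 4/5:1/5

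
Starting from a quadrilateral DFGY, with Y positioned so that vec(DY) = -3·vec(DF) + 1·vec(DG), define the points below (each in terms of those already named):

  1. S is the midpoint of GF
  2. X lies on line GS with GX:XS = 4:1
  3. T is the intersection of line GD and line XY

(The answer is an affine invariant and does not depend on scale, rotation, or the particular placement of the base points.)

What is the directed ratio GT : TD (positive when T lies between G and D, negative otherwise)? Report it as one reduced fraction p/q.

GT:TD = 6/11

Choose coordinates D = (0, 0), F = (1, 0), G = (0, 1), Y = (-3, 1).
1. S is the midpoint of GF ⇒ S = (1/2, 1/2)
2. X lies on line GS with GX:XS = 4:1 ⇒ X = (2/5, 3/5)
3. T is the intersection of line GD and line XY ⇒ T = (0, 11/17)
T = G + t·(D−G) with t = 6/17, so GT:TD = t:(1−t) = 6/17:11/17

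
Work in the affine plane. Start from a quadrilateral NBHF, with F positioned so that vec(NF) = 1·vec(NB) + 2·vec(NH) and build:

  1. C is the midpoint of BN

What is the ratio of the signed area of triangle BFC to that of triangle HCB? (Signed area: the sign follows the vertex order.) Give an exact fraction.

[BFC]:[HCB] = 2

Set N = (0, 0), B = (1, 0), H = (0, 1), F = (1, 2); any affine frame gives the same invariant.
1. C is the midpoint of BN ⇒ C = (1/2, 0)
2·[BFC] = 1, 2·[HCB] = 1/2
[BFC]:[HCB] = 1:1/2 = 2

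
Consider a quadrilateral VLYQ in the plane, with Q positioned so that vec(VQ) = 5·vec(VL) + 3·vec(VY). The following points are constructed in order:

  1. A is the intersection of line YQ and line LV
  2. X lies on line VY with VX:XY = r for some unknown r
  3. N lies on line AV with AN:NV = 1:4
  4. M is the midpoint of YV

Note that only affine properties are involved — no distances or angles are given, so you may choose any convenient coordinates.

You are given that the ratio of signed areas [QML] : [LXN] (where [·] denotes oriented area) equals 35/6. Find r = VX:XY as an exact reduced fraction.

r = 2/5

Choose coordinates V = (0, 0), L = (1, 0), Y = (0, 1), Q = (5, 3).
1. A is the intersection of line YQ and line LV ⇒ A = (-5/2, 0)
2. With VX:XY = r, write λ = r/(r+1) so X = V + λ·(Y−V); X is affine-linear in λ
3. N lies on line AV with AN:NV = 1:4 ⇒ N = (-2, 0)
4. M is the midpoint of YV ⇒ M = (0, 1/2)
Every point depending on X is an affine combination of X and λ-independent points, so each such coordinate is linear in λ; the λ² term in each signed area is a multiple of (Y−V)×(Y−V) = 0, so 2·[QML] and 2·[LXN] are each linear in λ. Evaluating at λ=0 and λ=1:
  2·[QML] = 5,   2·[LXN] = 3·λ
So [QML]:[LXN] = (5) / (3·λ). Setting this equal to 35/6:
  5 = 35/6·(3·λ)  ⇒  λ = 2/7
Then r = λ/(1−λ) = (2/7)/(5/7) = 2/5. Check: with r = 2/5, X = (0, 2/7) and [QML]:[LXN] = 35/6 as required.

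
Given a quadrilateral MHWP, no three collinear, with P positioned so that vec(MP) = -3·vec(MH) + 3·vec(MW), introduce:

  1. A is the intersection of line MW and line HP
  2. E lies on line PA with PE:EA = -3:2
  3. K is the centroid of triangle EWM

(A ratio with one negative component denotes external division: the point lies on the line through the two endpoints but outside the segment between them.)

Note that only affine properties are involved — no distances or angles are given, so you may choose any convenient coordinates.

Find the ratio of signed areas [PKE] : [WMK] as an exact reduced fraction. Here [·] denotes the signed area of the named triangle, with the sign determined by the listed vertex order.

[PKE]:[WMK] = 3/4

Assign M = (0, 0), H = (1, 0), W = (0, 1), P = (-3, 3) — the answer is frame-independent, so this choice is without loss of generality.
1. A is the intersection of line MW and line HP ⇒ A = (0, 3/4)
2. E lies on line PA with PE:EA = -3:2 ⇒ E = (6, -15/4)
3. K is the centroid of triangle EWM ⇒ K = (2, -11/12)
2·[PKE] = 3/2, 2·[WMK] = 2
[PKE]:[WMK] = 3/2:2 = 3/4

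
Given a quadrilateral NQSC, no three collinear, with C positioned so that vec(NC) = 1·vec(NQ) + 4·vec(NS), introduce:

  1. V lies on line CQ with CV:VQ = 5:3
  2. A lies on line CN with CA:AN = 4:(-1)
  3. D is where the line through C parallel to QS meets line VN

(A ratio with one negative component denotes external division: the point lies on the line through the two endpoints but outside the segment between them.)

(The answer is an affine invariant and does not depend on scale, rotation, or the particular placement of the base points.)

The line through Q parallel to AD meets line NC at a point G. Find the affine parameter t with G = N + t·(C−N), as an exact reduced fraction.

Work in coordinates with N = (0, 0), Q = (1, 0), S = (0, 1), C = (1, 4).
1. V lies on line CQ with CV:VQ = 5:3 ⇒ V = (1, 3/2)
2. A lies on line CN with CA:AN = 4:(-1) ⇒ A = (-1/3, -4/3)
3. D is where the line through C parallel to QS meets line VN ⇒ D = (2, 3)
through Q parallel to AD: direction (7/3, 13/3); meets NC at G = (-13/15, -52/15)
G = N + t·(C−N) with t = -13/15

t = -13/15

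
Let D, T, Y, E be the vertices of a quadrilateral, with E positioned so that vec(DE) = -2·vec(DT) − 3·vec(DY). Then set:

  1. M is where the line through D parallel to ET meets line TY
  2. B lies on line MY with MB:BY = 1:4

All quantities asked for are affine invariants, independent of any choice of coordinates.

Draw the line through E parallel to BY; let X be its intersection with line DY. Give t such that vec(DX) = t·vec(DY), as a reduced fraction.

Choose coordinates D = (0, 0), T = (1, 0), Y = (0, 1), E = (-2, -3).
1. M is where the line through D parallel to ET meets line TY ⇒ M = (1/2, 1/2)
2. B lies on line MY with MB:BY = 1:4 ⇒ B = (2/5, 3/5)
through E parallel to BY: direction (-2/5, 2/5); meets DY at X = (0, -5)
X = D + t·(Y−D) with t = -5

t = -5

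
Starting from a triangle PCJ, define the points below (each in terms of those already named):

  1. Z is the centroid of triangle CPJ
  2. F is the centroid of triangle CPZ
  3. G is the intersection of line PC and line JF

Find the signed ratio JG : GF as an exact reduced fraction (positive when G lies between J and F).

Assign P = (0, 0), C = (1, 0), J = (0, 1) — the answer is frame-independent, so this choice is without loss of generality.
1. Z is the centroid of triangle CPJ ⇒ Z = (1/3, 1/3)
2. F is the centroid of triangle CPZ ⇒ F = (4/9, 1/9)
3. G is the intersection of line PC and line JF ⇒ G = (1/2, 0)
G = J + t·(F−J) with t = 9/8, so JG:GF = t:(1−t) = 9/8:-1/8

JG:GF = -9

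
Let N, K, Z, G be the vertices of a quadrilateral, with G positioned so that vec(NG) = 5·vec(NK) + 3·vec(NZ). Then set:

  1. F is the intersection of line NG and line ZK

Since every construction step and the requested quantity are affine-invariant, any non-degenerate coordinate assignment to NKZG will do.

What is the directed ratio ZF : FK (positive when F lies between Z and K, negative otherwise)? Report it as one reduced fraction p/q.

ZF:FK = 5/3

Set N = (0, 0), K = (1, 0), Z = (0, 1), G = (5, 3); any affine frame gives the same invariant.
1. F is the intersection of line NG and line ZK ⇒ F = (5/8, 3/8)
F = Z + t·(K−Z) with t = 5/8, so ZF:FK = t:(1−t) = 5/8:3/8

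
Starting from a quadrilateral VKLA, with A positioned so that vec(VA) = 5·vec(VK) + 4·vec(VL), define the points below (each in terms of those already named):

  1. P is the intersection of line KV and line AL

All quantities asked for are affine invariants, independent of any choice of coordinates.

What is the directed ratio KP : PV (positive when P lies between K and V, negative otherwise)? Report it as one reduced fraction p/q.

KP:PV = -8/5

Choose coordinates V = (0, 0), K = (1, 0), L = (0, 1), A = (5, 4).
1. P is the intersection of line KV and line AL ⇒ P = (-5/3, 0)
P = K + t·(V−K) with t = 8/3, so KP:PV = t:(1−t) = 8/3:-5/3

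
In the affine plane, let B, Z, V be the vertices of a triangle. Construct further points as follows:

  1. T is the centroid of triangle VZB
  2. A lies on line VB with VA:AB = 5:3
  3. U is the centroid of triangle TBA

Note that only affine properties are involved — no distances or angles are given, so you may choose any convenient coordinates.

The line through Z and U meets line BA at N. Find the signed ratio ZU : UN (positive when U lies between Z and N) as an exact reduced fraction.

Choose coordinates B = (0, 0), Z = (1, 0), V = (0, 1).
1. T is the centroid of triangle VZB ⇒ T = (1/3, 1/3)
2. A lies on line VB with VA:AB = 5:3 ⇒ A = (0, 3/8)
3. U is the centroid of triangle TBA ⇒ U = (1/9, 17/72)
line ZU meets BA at N = (0, 17/64)
U = Z + t·(N−Z) with t = 8/9, so ZU:UN = 8/9:1/9

ZU:UN = 8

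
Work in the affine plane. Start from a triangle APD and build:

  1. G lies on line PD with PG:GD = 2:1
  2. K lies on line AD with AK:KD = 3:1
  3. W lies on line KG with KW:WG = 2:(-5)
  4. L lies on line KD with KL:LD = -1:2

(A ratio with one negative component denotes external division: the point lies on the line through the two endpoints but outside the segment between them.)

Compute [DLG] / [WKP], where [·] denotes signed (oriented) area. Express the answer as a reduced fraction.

[DLG]:[WKP] = -3/2

Assign A = (0, 0), P = (1, 0), D = (0, 1) — the answer is frame-independent, so this choice is without loss of generality.
1. G lies on line PD with PG:GD = 2:1 ⇒ G = (1/3, 2/3)
2. K lies on line AD with AK:KD = 3:1 ⇒ K = (0, 3/4)
3. W lies on line KG with KW:WG = 2:(-5) ⇒ W = (-2/9, 29/36)
4. L lies on line KD with KL:LD = -1:2 ⇒ L = (0, 1/2)
2·[DLG] = 1/6, 2·[WKP] = -1/9
[DLG]:[WKP] = 1/6:-1/9 = -3/2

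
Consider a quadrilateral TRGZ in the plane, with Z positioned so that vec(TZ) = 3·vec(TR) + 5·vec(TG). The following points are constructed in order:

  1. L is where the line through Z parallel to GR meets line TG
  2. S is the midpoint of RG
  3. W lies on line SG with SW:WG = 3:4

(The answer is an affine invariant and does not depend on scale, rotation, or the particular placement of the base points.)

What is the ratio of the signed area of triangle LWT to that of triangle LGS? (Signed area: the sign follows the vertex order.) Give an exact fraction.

Set T = (0, 0), R = (1, 0), G = (0, 1), Z = (3, 5); any affine frame gives the same invariant.
1. L is where the line through Z parallel to GR meets line TG ⇒ L = (0, 8)
2. S is the midpoint of RG ⇒ S = (1/2, 1/2)
3. W lies on line SG with SW:WG = 3:4 ⇒ W = (2/7, 5/7)
2·[LWT] = -16/7, 2·[LGS] = 7/2
[LWT]:[LGS] = -16/7:7/2 = -32/49

[LWT]:[LGS] = -32/49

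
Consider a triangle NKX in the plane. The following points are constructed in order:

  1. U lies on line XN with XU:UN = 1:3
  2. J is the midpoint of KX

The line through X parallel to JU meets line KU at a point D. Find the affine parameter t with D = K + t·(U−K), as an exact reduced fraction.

Set N = (0, 0), K = (1, 0), X = (0, 1); any affine frame gives the same invariant.
1. U lies on line XN with XU:UN = 1:3 ⇒ U = (0, 3/4)
2. J is the midpoint of KX ⇒ J = (1/2, 1/2)
through X parallel to JU: direction (-1/2, 1/4); meets KU at D = (-1, 3/2)
D = K + t·(U−K) with t = 2

t = 2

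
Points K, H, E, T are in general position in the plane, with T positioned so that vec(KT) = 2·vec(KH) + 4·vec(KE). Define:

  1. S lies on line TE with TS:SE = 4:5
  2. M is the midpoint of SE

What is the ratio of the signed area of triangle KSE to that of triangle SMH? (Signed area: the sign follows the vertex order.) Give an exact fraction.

Choose coordinates K = (0, 0), H = (1, 0), E = (0, 1), T = (2, 4).
1. S lies on line TE with TS:SE = 4:5 ⇒ S = (10/9, 8/3)
2. M is the midpoint of SE ⇒ M = (5/9, 11/6)
2·[KSE] = 10/9, 2·[SMH] = 25/18
[KSE]:[SMH] = 10/9:25/18 = 4/5

[KSE]:[SMH] = 4/5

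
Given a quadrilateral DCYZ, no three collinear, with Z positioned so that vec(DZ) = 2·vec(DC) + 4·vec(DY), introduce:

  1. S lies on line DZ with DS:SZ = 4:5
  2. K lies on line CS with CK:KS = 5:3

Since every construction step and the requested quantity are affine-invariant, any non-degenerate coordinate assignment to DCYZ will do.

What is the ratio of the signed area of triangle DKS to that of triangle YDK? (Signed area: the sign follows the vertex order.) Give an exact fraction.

[DKS]:[YDK] = 48/67

Assign D = (0, 0), C = (1, 0), Y = (0, 1), Z = (2, 4) — the answer is frame-independent, so this choice is without loss of generality.
1. S lies on line DZ with DS:SZ = 4:5 ⇒ S = (8/9, 16/9)
2. K lies on line CS with CK:KS = 5:3 ⇒ K = (67/72, 10/9)
2·[DKS] = 2/3, 2·[YDK] = 67/72
[DKS]:[YDK] = 2/3:67/72 = 48/67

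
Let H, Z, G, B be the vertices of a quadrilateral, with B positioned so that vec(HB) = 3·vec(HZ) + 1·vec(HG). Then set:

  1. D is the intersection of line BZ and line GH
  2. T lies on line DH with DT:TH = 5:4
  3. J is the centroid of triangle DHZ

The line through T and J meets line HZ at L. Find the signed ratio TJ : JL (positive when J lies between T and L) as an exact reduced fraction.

Assign H = (0, 0), Z = (1, 0), G = (0, 1), B = (3, 1) — the answer is frame-independent, so this choice is without loss of generality.
1. D is the intersection of line BZ and line GH ⇒ D = (0, -1/2)
2. T lies on line DH with DT:TH = 5:4 ⇒ T = (0, -2/9)
3. J is the centroid of triangle DHZ ⇒ J = (1/3, -1/6)
line TJ meets HZ at L = (4/3, 0)
J = T + t·(L−T) with t = 1/4, so TJ:JL = 1/4:3/4

TJ:JL = 1/3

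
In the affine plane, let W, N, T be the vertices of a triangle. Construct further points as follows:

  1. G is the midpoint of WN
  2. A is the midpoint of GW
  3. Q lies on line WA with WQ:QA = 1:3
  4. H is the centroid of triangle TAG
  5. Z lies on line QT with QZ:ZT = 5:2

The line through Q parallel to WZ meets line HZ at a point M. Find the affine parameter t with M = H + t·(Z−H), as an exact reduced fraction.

t = 43/58

Assign W = (0, 0), N = (1, 0), T = (0, 1) — the answer is frame-independent, so this choice is without loss of generality.
1. G is the midpoint of WN ⇒ G = (1/2, 0)
2. A is the midpoint of GW ⇒ A = (1/4, 0)
3. Q lies on line WA with WQ:QA = 1:3 ⇒ Q = (1/16, 0)
4. H is the centroid of triangle TAG ⇒ H = (1/4, 1/3)
5. Z lies on line QT with QZ:ZT = 5:2 ⇒ Z = (1/56, 5/7)
through Q parallel to WZ: direction (1/56, 5/7); meets HZ at M = (253/3248, 125/203)
M = H + t·(Z−H) with t = 43/58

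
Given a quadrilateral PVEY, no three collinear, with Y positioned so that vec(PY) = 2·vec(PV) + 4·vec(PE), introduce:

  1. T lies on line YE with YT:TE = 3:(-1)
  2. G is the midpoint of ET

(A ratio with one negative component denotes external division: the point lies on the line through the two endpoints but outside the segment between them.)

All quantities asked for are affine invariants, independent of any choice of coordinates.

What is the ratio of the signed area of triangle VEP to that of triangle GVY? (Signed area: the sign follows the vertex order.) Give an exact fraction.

Work in coordinates with P = (0, 0), V = (1, 0), E = (0, 1), Y = (2, 4).
1. T lies on line YE with YT:TE = 3:(-1) ⇒ T = (-1, -1/2)
2. G is the midpoint of ET ⇒ G = (-1/2, 1/4)
2·[VEP] = 1, 2·[GVY] = 25/4
[VEP]:[GVY] = 1:25/4 = 4/25

[VEP]:[GVY] = 4/25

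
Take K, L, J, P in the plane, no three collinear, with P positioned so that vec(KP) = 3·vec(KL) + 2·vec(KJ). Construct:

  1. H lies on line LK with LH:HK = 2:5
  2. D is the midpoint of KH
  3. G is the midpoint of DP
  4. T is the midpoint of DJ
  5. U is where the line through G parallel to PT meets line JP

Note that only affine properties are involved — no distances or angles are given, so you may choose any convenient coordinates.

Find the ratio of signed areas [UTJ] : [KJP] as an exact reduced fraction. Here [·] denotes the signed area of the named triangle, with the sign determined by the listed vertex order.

Work in coordinates with K = (0, 0), L = (1, 0), J = (0, 1), P = (3, 2).
1. H lies on line LK with LH:HK = 2:5 ⇒ H = (5/7, 0)
2. D is the midpoint of KH ⇒ D = (5/14, 0)
3. G is the midpoint of DP ⇒ G = (47/28, 1)
4. T is the midpoint of DJ ⇒ T = (5/28, 1/2)
5. U is where the line through G parallel to PT meets line JP ⇒ U = (9/2, 5/2)
2·[UTJ] = -141/56, 2·[KJP] = -3
[UTJ]:[KJP] = -141/56:-3 = 47/56

[UTJ]:[KJP] = 47/56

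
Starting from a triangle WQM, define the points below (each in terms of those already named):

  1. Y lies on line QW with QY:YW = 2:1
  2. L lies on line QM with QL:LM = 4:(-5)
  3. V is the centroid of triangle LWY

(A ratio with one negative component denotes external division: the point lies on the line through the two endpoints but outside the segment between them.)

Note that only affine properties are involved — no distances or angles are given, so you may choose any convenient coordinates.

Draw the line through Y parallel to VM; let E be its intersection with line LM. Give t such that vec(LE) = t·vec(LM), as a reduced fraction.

t = 34/25

Work in coordinates with W = (0, 0), Q = (1, 0), M = (0, 1).
1. Y lies on line QW with QY:YW = 2:1 ⇒ Y = (1/3, 0)
2. L lies on line QM with QL:LM = 4:(-5) ⇒ L = (5, -4)
3. V is the centroid of triangle LWY ⇒ V = (16/9, -4/3)
through Y parallel to VM: direction (-16/9, 7/3); meets LM at E = (-9/5, 14/5)
E = L + t·(M−L) with t = 34/25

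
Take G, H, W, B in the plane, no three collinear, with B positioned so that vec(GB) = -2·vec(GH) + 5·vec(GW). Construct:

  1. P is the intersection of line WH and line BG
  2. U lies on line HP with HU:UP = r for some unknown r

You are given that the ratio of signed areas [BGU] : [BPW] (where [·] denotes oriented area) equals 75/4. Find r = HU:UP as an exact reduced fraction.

Assign G = (0, 0), H = (1, 0), W = (0, 1), B = (-2, 5) — the answer is frame-independent, so this choice is without loss of generality.
1. P is the intersection of line WH and line BG ⇒ P = (-2/3, 5/3)
2. With HU:UP = r, write λ = r/(r+1) so U = H + λ·(P−H); U is affine-linear in λ
Every point depending on U is an affine combination of U and λ-independent points, so each such coordinate is linear in λ; the λ² term in each signed area is a multiple of (P−H)×(P−H) = 0, so 2·[BGU] and 2·[BPW] are each linear in λ. Evaluating at λ=0 and λ=1:
  2·[BGU] = -5·λ + 5,   2·[BPW] = 4/3
So [BGU]:[BPW] = (-5·λ + 5) / (4/3). Setting this equal to 75/4:
  -5·λ + 5 = 75/4·(4/3)  ⇒  λ = -4
Then r = λ/(1−λ) = (-4)/(5) = -4/5. Check: with r = -4/5, U = (23/3, -20/3) and [BGU]:[BPW] = 75/4 as required.

r = -4/5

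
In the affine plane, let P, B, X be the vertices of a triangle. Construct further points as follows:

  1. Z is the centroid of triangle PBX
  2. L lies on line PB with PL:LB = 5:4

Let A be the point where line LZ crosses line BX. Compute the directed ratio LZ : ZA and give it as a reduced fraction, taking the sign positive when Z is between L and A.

Work in coordinates with P = (0, 0), B = (1, 0), X = (0, 1).
1. Z is the centroid of triangle PBX ⇒ Z = (1/3, 1/3)
2. L lies on line PB with PL:LB = 5:4 ⇒ L = (5/9, 0)
line LZ meets BX at A = (-1/3, 4/3)
Z = L + t·(A−L) with t = 1/4, so LZ:ZA = 1/4:3/4

LZ:ZA = 1/3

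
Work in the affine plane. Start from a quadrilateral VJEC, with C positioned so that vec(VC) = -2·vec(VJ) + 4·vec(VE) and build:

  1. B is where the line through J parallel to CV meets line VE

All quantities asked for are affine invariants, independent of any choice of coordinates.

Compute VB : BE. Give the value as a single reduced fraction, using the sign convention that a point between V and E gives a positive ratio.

Work in coordinates with V = (0, 0), J = (1, 0), E = (0, 1), C = (-2, 4).
1. B is where the line through J parallel to CV meets line VE ⇒ B = (0, 2)
B = V + t·(E−V) with t = 2, so VB:BE = t:(1−t) = 2:-1

VB:BE = -2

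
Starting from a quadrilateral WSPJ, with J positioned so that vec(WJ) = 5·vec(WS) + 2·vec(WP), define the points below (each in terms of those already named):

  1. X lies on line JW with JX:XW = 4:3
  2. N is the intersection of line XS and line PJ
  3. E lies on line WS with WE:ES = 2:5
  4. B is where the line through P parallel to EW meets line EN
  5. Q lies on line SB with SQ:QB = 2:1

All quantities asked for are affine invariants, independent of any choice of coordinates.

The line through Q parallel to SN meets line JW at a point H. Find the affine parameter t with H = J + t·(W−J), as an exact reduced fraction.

Assign W = (0, 0), S = (1, 0), P = (0, 1), J = (5, 2) — the answer is frame-independent, so this choice is without loss of generality.
1. X lies on line JW with JX:XW = 4:3 ⇒ X = (15/7, 6/7)
2. N is the intersection of line XS and line PJ ⇒ N = (35/11, 18/11)
3. E lies on line WS with WE:ES = 2:5 ⇒ E = (2/7, 0)
4. B is where the line through P parallel to EW meets line EN ⇒ B = (37/18, 1)
5. Q lies on line SB with SQ:QB = 2:1 ⇒ Q = (46/27, 2/3)
through Q parallel to SN: direction (24/11, 18/11); meets JW at H = (110/63, 44/63)
H = J + t·(W−J) with t = 41/63

t = 41/63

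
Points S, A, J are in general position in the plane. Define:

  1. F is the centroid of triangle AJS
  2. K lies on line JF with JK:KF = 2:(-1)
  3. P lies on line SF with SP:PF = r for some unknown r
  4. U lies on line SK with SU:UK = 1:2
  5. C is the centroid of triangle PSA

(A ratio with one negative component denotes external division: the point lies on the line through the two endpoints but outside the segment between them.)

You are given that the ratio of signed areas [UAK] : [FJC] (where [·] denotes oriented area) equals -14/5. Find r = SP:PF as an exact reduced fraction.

r = 2/5

Set S = (0, 0), A = (1, 0), J = (0, 1); any affine frame gives the same invariant.
1. F is the centroid of triangle AJS ⇒ F = (1/3, 1/3)
2. K lies on line JF with JK:KF = 2:(-1) ⇒ K = (2/3, -1/3)
3. With SP:PF = r, write λ = r/(r+1) so P = S + λ·(F−S); P is affine-linear in λ
4. U lies on line SK with SU:UK = 1:2 ⇒ U = (2/9, -1/9)
5. C is the centroid of triangle PSA ⇒ C is an affine combination of earlier points and hence also affine-linear in λ
Every point depending on P is an affine combination of P and λ-independent points, so each such coordinate is linear in λ; the λ² term in each signed area is a multiple of (F−S)×(F−S) = 0, so 2·[UAK] and 2·[FJC] are each linear in λ. Evaluating at λ=0 and λ=1:
  2·[UAK] = -2/9,   2·[FJC] = -1/9·λ + 1/9
So [UAK]:[FJC] = (-2/9) / (-1/9·λ + 1/9). Setting this equal to -14/5:
  -2/9 = -14/5·(-1/9·λ + 1/9)  ⇒  λ = 2/7
Then r = λ/(1−λ) = (2/7)/(5/7) = 2/5. Check: with r = 2/5, P = (2/21, 2/21) and [UAK]:[FJC] = -14/5 as required.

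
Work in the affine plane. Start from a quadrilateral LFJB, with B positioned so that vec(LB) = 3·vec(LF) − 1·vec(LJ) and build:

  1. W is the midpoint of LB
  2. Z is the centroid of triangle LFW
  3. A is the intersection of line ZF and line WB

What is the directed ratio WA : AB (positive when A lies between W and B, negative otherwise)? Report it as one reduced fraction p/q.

Assign L = (0, 0), F = (1, 0), J = (0, 1), B = (3, -1) — the answer is frame-independent, so this choice is without loss of generality.
1. W is the midpoint of LB ⇒ W = (3/2, -1/2)
2. Z is the centroid of triangle LFW ⇒ Z = (5/6, -1/6)
3. A is the intersection of line ZF and line WB ⇒ A = (3/4, -1/4)
A = W + t·(B−W) with t = -1/2, so WA:AB = t:(1−t) = -1/2:3/2

WA:AB = -1/3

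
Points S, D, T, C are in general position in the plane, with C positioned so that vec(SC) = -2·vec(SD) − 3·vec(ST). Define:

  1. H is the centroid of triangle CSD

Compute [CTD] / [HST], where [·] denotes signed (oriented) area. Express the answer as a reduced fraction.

[CTD]:[HST] = -18

Choose coordinates S = (0, 0), D = (1, 0), T = (0, 1), C = (-2, -3).
1. H is the centroid of triangle CSD ⇒ H = (-1/3, -1)
2·[CTD] = -6, 2·[HST] = 1/3
[CTD]:[HST] = -6:1/3 = -18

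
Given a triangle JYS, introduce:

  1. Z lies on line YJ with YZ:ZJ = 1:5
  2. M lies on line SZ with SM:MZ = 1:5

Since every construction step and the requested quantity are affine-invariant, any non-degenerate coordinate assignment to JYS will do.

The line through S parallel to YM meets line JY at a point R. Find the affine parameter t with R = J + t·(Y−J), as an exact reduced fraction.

t = 31/30

Choose coordinates J = (0, 0), Y = (1, 0), S = (0, 1).
1. Z lies on line YJ with YZ:ZJ = 1:5 ⇒ Z = (5/6, 0)
2. M lies on line SZ with SM:MZ = 1:5 ⇒ M = (5/36, 5/6)
through S parallel to YM: direction (-31/36, 5/6); meets JY at R = (31/30, 0)
R = J + t·(Y−J) with t = 31/30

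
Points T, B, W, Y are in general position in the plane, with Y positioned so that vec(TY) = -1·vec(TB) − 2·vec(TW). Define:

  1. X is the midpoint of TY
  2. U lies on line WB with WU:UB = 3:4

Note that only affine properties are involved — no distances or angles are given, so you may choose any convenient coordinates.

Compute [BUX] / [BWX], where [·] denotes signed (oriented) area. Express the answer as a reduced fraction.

Choose coordinates T = (0, 0), B = (1, 0), W = (0, 1), Y = (-1, -2).
1. X is the midpoint of TY ⇒ X = (-1/2, -1)
2. U lies on line WB with WU:UB = 3:4 ⇒ U = (3/7, 4/7)
2·[BUX] = 10/7, 2·[BWX] = 5/2
[BUX]:[BWX] = 10/7:5/2 = 4/7

[BUX]:[BWX] = 4/7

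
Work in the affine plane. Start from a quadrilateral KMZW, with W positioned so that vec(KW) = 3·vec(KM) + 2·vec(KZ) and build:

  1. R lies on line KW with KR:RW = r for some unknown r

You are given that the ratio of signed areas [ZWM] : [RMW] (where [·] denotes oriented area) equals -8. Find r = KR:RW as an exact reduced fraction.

Choose coordinates K = (0, 0), M = (1, 0), Z = (0, 1), W = (3, 2).
1. With KR:RW = r, write λ = r/(r+1) so R = K + λ·(W−K); R is affine-linear in λ
Every point depending on R is an affine combination of R and λ-independent points, so each such coordinate is linear in λ; the λ² term in each signed area is a multiple of (W−K)×(W−K) = 0, so 2·[ZWM] and 2·[RMW] are each linear in λ. Evaluating at λ=0 and λ=1:
  2·[ZWM] = -4,   2·[RMW] = -2·λ + 2
So [ZWM]:[RMW] = (-4) / (-2·λ + 2). Setting this equal to -8:
  -4 = -8·(-2·λ + 2)  ⇒  λ = 3/4
Then r = λ/(1−λ) = (3/4)/(1/4) = 3. Check: with r = 3, R = (9/4, 3/2) and [ZWM]:[RMW] = -8 as required.

r = 3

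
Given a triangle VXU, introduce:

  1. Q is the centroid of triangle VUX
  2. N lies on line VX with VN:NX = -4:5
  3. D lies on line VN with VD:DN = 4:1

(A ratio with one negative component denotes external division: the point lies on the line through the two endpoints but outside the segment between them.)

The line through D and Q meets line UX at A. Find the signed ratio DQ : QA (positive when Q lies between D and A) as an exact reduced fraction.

DQ:QA = 58/5

Assign V = (0, 0), X = (1, 0), U = (0, 1) — the answer is frame-independent, so this choice is without loss of generality.
1. Q is the centroid of triangle VUX ⇒ Q = (1/3, 1/3)
2. N lies on line VX with VN:NX = -4:5 ⇒ N = (-4, 0)
3. D lies on line VN with VD:DN = 4:1 ⇒ D = (-16/5, 0)
line DQ meets UX at A = (37/58, 21/58)
Q = D + t·(A−D) with t = 58/63, so DQ:QA = 58/63:5/63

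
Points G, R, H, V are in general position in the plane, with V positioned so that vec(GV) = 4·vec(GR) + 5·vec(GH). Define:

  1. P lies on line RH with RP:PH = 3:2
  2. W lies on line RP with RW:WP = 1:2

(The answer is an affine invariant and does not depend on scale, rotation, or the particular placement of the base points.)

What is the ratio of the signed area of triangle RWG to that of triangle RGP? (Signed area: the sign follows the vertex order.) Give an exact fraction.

[RWG]:[RGP] = -1/3

Set G = (0, 0), R = (1, 0), H = (0, 1), V = (4, 5); any affine frame gives the same invariant.
1. P lies on line RH with RP:PH = 3:2 ⇒ P = (2/5, 3/5)
2. W lies on line RP with RW:WP = 1:2 ⇒ W = (4/5, 1/5)
2·[RWG] = 1/5, 2·[RGP] = -3/5
[RWG]:[RGP] = 1/5:-3/5 = -1/3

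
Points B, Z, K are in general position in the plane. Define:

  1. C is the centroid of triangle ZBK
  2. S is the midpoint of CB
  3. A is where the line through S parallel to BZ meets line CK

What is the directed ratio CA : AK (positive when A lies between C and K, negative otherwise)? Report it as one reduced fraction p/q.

Work in coordinates with B = (0, 0), Z = (1, 0), K = (0, 1).
1. C is the centroid of triangle ZBK ⇒ C = (1/3, 1/3)
2. S is the midpoint of CB ⇒ S = (1/6, 1/6)
3. A is where the line through S parallel to BZ meets line CK ⇒ A = (5/12, 1/6)
A = C + t·(K−C) with t = -1/4, so CA:AK = t:(1−t) = -1/4:5/4

CA:AK = -1/5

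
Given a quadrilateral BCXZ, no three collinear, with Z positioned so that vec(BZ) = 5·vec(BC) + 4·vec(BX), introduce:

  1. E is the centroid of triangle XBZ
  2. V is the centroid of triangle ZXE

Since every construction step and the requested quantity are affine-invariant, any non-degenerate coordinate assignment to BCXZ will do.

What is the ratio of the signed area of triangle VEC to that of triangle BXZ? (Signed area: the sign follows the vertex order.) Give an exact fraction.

[VEC]:[BXZ] = -1/9

Choose coordinates B = (0, 0), C = (1, 0), X = (0, 1), Z = (5, 4).
1. E is the centroid of triangle XBZ ⇒ E = (5/3, 5/3)
2. V is the centroid of triangle ZXE ⇒ V = (20/9, 20/9)
2·[VEC] = 5/9, 2·[BXZ] = -5
[VEC]:[BXZ] = 5/9:-5 = -1/9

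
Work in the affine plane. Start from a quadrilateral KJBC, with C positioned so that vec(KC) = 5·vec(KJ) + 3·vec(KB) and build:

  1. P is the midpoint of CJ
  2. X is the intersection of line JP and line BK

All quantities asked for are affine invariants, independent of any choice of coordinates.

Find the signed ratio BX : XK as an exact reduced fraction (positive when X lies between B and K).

BX:XK = -7/3

Work in coordinates with K = (0, 0), J = (1, 0), B = (0, 1), C = (5, 3).
1. P is the midpoint of CJ ⇒ P = (3, 3/2)
2. X is the intersection of line JP and line BK ⇒ X = (0, -3/4)
X = B + t·(K−B) with t = 7/4, so BX:XK = t:(1−t) = 7/4:-3/4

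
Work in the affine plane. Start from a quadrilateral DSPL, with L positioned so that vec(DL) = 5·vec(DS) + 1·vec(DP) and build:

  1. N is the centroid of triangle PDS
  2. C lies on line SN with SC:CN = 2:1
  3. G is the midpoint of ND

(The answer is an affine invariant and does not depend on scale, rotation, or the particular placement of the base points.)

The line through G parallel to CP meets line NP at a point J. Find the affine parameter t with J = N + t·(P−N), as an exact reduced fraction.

Choose coordinates D = (0, 0), S = (1, 0), P = (0, 1), L = (5, 1).
1. N is the centroid of triangle PDS ⇒ N = (1/3, 1/3)
2. C lies on line SN with SC:CN = 2:1 ⇒ C = (5/9, 2/9)
3. G is the midpoint of ND ⇒ G = (1/6, 1/6)
through G parallel to CP: direction (-5/9, 7/9); meets NP at J = (1, -1)
J = N + t·(P−N) with t = -2

t = -2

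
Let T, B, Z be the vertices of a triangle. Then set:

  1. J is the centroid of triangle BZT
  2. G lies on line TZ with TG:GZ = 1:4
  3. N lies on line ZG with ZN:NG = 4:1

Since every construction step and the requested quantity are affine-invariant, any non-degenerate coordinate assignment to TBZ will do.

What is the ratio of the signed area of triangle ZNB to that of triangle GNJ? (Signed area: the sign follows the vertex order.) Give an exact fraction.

[ZNB]:[GNJ] = -12

Choose coordinates T = (0, 0), B = (1, 0), Z = (0, 1).
1. J is the centroid of triangle BZT ⇒ J = (1/3, 1/3)
2. G lies on line TZ with TG:GZ = 1:4 ⇒ G = (0, 1/5)
3. N lies on line ZG with ZN:NG = 4:1 ⇒ N = (0, 9/25)
2·[ZNB] = 16/25, 2·[GNJ] = -4/75
[ZNB]:[GNJ] = 16/25:-4/75 = -12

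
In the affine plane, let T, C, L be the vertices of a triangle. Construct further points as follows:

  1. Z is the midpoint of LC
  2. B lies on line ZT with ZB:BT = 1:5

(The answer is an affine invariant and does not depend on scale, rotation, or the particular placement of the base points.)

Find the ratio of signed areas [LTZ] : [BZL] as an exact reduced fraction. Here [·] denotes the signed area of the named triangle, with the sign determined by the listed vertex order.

[LTZ]:[BZL] = 6

Assign T = (0, 0), C = (1, 0), L = (0, 1) — the answer is frame-independent, so this choice is without loss of generality.
1. Z is the midpoint of LC ⇒ Z = (1/2, 1/2)
2. B lies on line ZT with ZB:BT = 1:5 ⇒ B = (5/12, 5/12)
2·[LTZ] = 1/2, 2·[BZL] = 1/12
[LTZ]:[BZL] = 1/2:1/12 = 6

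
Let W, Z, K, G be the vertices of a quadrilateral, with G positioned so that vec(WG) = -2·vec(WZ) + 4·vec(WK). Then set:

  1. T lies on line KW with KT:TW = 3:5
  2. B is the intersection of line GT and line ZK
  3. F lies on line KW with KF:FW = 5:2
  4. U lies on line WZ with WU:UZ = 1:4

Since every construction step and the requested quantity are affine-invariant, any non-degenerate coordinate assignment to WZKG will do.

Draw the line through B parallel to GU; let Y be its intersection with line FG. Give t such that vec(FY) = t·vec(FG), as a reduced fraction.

t = 227/66

Set W = (0, 0), Z = (1, 0), K = (0, 1), G = (-2, 4); any affine frame gives the same invariant.
1. T lies on line KW with KT:TW = 3:5 ⇒ T = (0, 5/8)
2. B is the intersection of line GT and line ZK ⇒ B = (-6/11, 17/11)
3. F lies on line KW with KF:FW = 5:2 ⇒ F = (0, 2/7)
4. U lies on line WZ with WU:UZ = 1:4 ⇒ U = (1/5, 0)
through B parallel to GU: direction (11/5, -4); meets FG at Y = (-227/33, 431/33)
Y = F + t·(G−F) with t = 227/66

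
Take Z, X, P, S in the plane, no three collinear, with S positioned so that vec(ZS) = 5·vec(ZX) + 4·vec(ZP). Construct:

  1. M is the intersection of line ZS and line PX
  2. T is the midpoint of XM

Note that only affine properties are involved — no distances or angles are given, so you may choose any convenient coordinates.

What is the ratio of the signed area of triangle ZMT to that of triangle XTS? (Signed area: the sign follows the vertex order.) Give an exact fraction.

Assign Z = (0, 0), X = (1, 0), P = (0, 1), S = (5, 4) — the answer is frame-independent, so this choice is without loss of generality.
1. M is the intersection of line ZS and line PX ⇒ M = (5/9, 4/9)
2. T is the midpoint of XM ⇒ T = (7/9, 2/9)
2·[ZMT] = -2/9, 2·[XTS] = -16/9
[ZMT]:[XTS] = -2/9:-16/9 = 1/8

[ZMT]:[XTS] = 1/8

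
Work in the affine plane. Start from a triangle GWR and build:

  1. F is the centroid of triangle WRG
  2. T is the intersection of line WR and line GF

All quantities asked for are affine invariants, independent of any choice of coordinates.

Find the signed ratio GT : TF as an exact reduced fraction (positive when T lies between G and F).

Assign G = (0, 0), W = (1, 0), R = (0, 1) — the answer is frame-independent, so this choice is without loss of generality.
1. F is the centroid of triangle WRG ⇒ F = (1/3, 1/3)
2. T is the intersection of line WR and line GF ⇒ T = (1/2, 1/2)
T = G + t·(F−G) with t = 3/2, so GT:TF = t:(1−t) = 3/2:-1/2

GT:TF = -3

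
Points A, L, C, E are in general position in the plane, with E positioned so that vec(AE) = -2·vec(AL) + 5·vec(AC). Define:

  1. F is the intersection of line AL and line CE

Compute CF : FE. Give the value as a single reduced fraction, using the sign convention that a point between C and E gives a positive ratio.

Work in coordinates with A = (0, 0), L = (1, 0), C = (0, 1), E = (-2, 5).
1. F is the intersection of line AL and line CE ⇒ F = (1/2, 0)
F = C + t·(E−C) with t = -1/4, so CF:FE = t:(1−t) = -1/4:5/4

CF:FE = -1/5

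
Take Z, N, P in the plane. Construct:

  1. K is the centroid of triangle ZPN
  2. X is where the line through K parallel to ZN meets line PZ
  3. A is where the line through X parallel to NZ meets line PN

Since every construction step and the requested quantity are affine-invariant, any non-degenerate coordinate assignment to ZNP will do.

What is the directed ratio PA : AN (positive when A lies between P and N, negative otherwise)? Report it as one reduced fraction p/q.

Assign Z = (0, 0), N = (1, 0), P = (0, 1) — the answer is frame-independent, so this choice is without loss of generality.
1. K is the centroid of triangle ZPN ⇒ K = (1/3, 1/3)
2. X is where the line through K parallel to ZN meets line PZ ⇒ X = (0, 1/3)
3. A is where the line through X parallel to NZ meets line PN ⇒ A = (2/3, 1/3)
A = P + t·(N−P) with t = 2/3, so PA:AN = t:(1−t) = 2/3:1/3

PA:AN = 2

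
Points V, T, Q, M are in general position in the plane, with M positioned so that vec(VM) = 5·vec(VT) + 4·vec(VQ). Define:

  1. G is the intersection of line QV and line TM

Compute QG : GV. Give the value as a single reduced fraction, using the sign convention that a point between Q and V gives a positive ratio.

QG:GV = -2

Set V = (0, 0), T = (1, 0), Q = (0, 1), M = (5, 4); any affine frame gives the same invariant.
1. G is the intersection of line QV and line TM ⇒ G = (0, -1)
G = Q + t·(V−Q) with t = 2, so QG:GV = t:(1−t) = 2:-1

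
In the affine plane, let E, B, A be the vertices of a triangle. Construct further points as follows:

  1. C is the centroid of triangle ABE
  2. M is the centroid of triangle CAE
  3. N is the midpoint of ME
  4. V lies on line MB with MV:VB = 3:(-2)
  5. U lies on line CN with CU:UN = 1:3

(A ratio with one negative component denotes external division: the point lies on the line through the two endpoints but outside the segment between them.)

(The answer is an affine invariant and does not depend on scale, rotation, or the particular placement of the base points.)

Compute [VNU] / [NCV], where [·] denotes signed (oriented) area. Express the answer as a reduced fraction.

Assign E = (0, 0), B = (1, 0), A = (0, 1) — the answer is frame-independent, so this choice is without loss of generality.
1. C is the centroid of triangle ABE ⇒ C = (1/3, 1/3)
2. M is the centroid of triangle CAE ⇒ M = (1/9, 4/9)
3. N is the midpoint of ME ⇒ N = (1/18, 2/9)
4. V lies on line MB with MV:VB = 3:(-2) ⇒ V = (25/9, -8/9)
5. U lies on line CN with CU:UN = 1:3 ⇒ U = (19/72, 11/36)
2·[VNU] = -11/24, 2·[NCV] = -11/18
[VNU]:[NCV] = -11/24:-11/18 = 3/4

[VNU]:[NCV] = 3/4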